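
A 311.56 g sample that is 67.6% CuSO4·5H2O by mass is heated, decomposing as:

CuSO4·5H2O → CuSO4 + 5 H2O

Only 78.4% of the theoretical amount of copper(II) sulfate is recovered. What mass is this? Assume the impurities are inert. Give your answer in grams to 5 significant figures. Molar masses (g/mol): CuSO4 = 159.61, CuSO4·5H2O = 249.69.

Pure CuSO4·5H2O available = 311.56 g × 0.676 = 210.615 g.
n(CuSO4·5H2O) = 210.615 g / 249.69 g/mol = 0.843504 mol.
From the equation the CuSO4·5H2O:CuSO4 mole ratio is 1:1, so n(CuSO4) = 0.843504 × 1/1 = 0.843504 mol.
Mass of CuSO4 = 0.843504 mol × 159.61 g/mol = 134.632 g.
Actual mass collected = 134.632 g × 0.784 = 105.551 g.

105.55 g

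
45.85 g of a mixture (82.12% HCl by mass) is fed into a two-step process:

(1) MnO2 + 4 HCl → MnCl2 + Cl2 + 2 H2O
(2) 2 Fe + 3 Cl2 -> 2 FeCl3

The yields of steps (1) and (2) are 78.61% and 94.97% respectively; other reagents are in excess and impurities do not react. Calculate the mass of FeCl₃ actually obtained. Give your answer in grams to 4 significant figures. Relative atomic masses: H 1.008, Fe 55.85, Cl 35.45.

Pure HCl = 45.85 × 0.8212 = 37.652 g.
M(HCl) = 1.008 + 35.45 = 36.458 g/mol.
M(FeCl3) = 55.85 + 3(35.45) = 162.20 g/mol.
n(HCl) = 37.652 / 36.458 = 1.0328 mol.
Step 1 (HCl:Cl2 = 4:1): theoretical n(Cl2) = 0.25819 mol; at 78.61% yield, n(Cl2) = 0.20296 mol.
Step 2 (Cl2:FeCl3 = 3:2): theoretical n(FeCl3) = 0.13531 mol, so theoretical mass = 0.13531 × 162.20 = 21.947 g.
At 94.97% yield, actual mass of FeCl3 = 21.947 × 0.9497 = 20.843 g.

20.84 g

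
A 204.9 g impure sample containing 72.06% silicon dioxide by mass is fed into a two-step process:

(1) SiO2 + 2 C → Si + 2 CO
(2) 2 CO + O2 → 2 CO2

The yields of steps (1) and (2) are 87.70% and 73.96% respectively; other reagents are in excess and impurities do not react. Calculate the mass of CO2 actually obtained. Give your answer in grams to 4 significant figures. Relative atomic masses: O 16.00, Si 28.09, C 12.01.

140.3 g

Pure SiO2 = 204.9 × 0.7206 = 147.65 g.
M(SiO2) = 28.09 + 2(16.00) = 60.09 g/mol.
M(CO2) = 12.01 + 2(16.00) = 44.01 g/mol.
n(SiO2) = 147.65 / 60.09 = 2.4572 mol.
Step 1 (SiO2:CO = 1:2): theoretical n(CO) = 4.9143 mol; at 87.70% yield, n(CO) = 4.3099 mol.
Step 2 (CO:CO2 = 2:2): theoretical n(CO2) = 4.3099 mol, so theoretical mass = 4.3099 × 44.01 = 189.68 g.
At 73.96% yield, actual mass of CO2 = 189.68 × 0.7396 = 140.29 g.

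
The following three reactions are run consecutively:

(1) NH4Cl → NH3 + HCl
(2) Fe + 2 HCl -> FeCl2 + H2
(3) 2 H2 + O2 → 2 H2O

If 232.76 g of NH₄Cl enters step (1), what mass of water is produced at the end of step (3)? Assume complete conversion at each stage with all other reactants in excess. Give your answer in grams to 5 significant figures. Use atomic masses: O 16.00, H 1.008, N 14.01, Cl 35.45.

M(NH4Cl) = 14.01 + 4(1.008) + 35.45 = 53.492 g/mol.
M(H2O) = 2(1.008) + 16.00 = 18.016 g/mol.
n(NH4Cl) = 232.76 / 53.492 = 4.35130 mol.
Reaction (1): NH4Cl→HCl ratio 1:1 ⇒ n(HCl) = 4.35130 mol.
Reaction (2): HCl→H2 ratio 2:1 ⇒ n(H2) = 2.17565 mol.
Reaction (3): H2→H2O ratio 2:2 ⇒ n(H2O) = 2.17565 mol.
Mass of H2O = 2.17565 × 18.016 = 39.1966 g.

39.197 g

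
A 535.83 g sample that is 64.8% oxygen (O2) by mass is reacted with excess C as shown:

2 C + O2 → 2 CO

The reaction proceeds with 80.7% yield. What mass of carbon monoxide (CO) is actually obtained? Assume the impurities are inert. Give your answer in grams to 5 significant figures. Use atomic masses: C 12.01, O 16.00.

490.53 g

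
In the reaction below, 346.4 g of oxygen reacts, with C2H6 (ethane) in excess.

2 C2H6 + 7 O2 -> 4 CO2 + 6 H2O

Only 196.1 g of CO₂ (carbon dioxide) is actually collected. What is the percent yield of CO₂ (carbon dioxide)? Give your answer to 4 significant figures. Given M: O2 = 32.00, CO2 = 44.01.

72.03 %

n(O2) = 346.40 g / 32.00 g/mol = 10.825 mol.
From the equation the O2:CO2 mole ratio is 7:4, so n(CO2) = 10.825 × 4/7 = 6.1857 mol.
Mass of CO2 = 6.1857 mol × 44.01 g/mol = 272.23 g.
This is the theoretical yield. Percent yield = 196.1 g / 272.23 g × 100% = 72.034%.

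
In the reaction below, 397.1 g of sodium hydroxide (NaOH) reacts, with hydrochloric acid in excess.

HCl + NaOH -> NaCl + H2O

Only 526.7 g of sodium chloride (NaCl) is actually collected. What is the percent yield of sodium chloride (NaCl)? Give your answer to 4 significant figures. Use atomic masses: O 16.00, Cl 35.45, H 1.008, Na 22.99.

90.78 %

M(NaOH) = 22.99 + 16.00 + 1.008 = 39.998 g/mol.
M(NaCl) = 22.99 + 35.45 = 58.44 g/mol.
n(NaOH) = 397.10 g / 39.998 g/mol = 9.9280 mol.
From the equation the NaOH:NaCl mole ratio is 1:1, so n(NaCl) = 9.9280 × 1/1 = 9.9280 mol.
Mass of NaCl = 9.9280 mol × 58.44 g/mol = 580.19 g.
This is the theoretical yield. Percent yield = 526.7 g / 580.19 g × 100% = 90.780%.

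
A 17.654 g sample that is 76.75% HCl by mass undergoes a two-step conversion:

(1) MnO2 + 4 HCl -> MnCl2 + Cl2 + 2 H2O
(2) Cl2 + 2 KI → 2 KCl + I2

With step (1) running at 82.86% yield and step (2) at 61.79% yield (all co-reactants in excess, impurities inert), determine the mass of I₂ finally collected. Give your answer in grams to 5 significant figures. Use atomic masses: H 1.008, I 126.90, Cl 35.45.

12.073 g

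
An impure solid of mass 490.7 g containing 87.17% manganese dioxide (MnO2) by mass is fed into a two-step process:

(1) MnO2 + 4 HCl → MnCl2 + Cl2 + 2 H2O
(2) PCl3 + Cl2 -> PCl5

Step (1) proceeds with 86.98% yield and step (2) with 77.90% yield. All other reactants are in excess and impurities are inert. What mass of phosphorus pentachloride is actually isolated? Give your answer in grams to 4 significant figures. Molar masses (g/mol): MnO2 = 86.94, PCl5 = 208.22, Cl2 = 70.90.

694.1 g

Pure MnO2 = 490.7 × 0.8717 = 427.74 g.
n(MnO2) = 427.74 / 86.94 = 4.9200 mol.
Step 1 (MnO2:Cl2 = 1:1): theoretical n(Cl2) = 4.9200 mol; at 86.98% yield, n(Cl2) = 4.2794 mol.
Step 2 (Cl2:PCl5 = 1:1): theoretical n(PCl5) = 4.2794 mol, so theoretical mass = 4.2794 × 208.22 = 891.06 g.
At 77.90% yield, actual mass of PCl5 = 891.06 × 0.7790 = 694.13 g.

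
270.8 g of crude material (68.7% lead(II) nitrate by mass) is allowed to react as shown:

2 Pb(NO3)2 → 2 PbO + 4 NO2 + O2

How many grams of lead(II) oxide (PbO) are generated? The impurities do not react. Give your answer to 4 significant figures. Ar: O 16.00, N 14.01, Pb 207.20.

125.4 g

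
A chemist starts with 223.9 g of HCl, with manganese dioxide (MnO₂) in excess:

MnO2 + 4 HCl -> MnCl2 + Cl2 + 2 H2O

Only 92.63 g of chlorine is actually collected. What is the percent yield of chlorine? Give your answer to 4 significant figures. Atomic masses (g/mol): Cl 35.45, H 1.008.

M(HCl) = 1.008 + 35.45 = 36.458 g/mol.
M(Cl2) = 2(35.45) = 70.90 g/mol.
n(HCl) = 223.90 g / 36.458 g/mol = 6.1413 mol.
From the equation the HCl:Cl2 mole ratio is 4:1, so n(Cl2) = 6.1413 × 1/4 = 1.5353 mol.
Mass of Cl2 = 1.5353 mol × 70.90 g/mol = 108.85 g.
This is the theoretical yield. Percent yield = 92.63 g / 108.85 g × 100% = 85.095%.

85.10 %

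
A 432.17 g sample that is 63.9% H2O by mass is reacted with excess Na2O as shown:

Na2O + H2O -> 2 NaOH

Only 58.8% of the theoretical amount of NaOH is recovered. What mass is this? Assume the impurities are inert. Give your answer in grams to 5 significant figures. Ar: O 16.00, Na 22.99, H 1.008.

721.01 g

Pure H2O available = 432.17 g × 0.639 = 276.157 g.
M(H2O) = 2(1.008) + 16.00 = 18.016 g/mol.
M(NaOH) = 22.99 + 16.00 + 1.008 = 39.998 g/mol.
n(H2O) = 276.157 g / 18.016 g/mol = 15.3284 mol.
From the equation the H2O:NaOH mole ratio is 1:2, so n(NaOH) = 15.3284 × 2/1 = 30.6568 mol.
Mass of NaOH = 30.6568 mol × 39.998 g/mol = 1226.21 g.
Actual mass collected = 1226.21 g × 0.588 = 721.012 g.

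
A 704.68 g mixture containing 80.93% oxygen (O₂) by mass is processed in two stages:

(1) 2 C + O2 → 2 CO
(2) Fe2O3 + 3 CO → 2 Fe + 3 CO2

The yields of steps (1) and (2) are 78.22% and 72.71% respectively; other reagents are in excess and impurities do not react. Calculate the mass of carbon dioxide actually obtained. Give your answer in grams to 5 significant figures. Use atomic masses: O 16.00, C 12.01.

892.16 g

Pure O2 = 704.68 × 0.8093 = 570.298 g.
M(O2) = 2(16.00) = 32.00 g/mol.
M(CO2) = 12.01 + 2(16.00) = 44.01 g/mol.
n(O2) = 570.298 / 32.00 = 17.8218 mol.
Step 1 (O2:CO = 1:2): theoretical n(CO) = 35.6436 mol; at 78.22% yield, n(CO) = 27.8804 mol.
Step 2 (CO:CO2 = 3:3): theoretical n(CO2) = 27.8804 mol, so theoretical mass = 27.8804 × 44.01 = 1227.02 g.
At 72.71% yield, actual mass of CO2 = 1227.02 × 0.7271 = 892.164 g.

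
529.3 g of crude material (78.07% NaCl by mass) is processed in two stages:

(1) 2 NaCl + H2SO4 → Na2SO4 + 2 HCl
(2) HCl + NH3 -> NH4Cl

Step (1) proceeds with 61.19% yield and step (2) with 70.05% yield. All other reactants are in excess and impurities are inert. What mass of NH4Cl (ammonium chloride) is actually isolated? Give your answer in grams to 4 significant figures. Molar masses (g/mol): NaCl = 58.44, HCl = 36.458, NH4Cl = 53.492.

162.1 g

Pure NaCl = 529.3 × 0.7807 = 413.22 g.
n(NaCl) = 413.22 / 58.44 = 7.0709 mol.
Step 1 (NaCl:HCl = 2:2): theoretical n(HCl) = 7.0709 mol; at 61.19% yield, n(HCl) = 4.3267 mol.
Step 2 (HCl:NH4Cl = 1:1): theoretical n(NH4Cl) = 4.3267 mol, so theoretical mass = 4.3267 × 53.492 = 231.44 g.
At 70.05% yield, actual mass of NH4Cl = 231.44 × 0.7005 = 162.13 g.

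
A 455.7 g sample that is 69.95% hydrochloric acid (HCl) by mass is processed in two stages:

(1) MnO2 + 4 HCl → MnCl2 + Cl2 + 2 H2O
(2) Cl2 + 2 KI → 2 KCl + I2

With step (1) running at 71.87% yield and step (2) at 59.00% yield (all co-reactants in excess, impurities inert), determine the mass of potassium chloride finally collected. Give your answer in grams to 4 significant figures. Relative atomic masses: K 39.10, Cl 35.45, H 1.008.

138.2 g

Pure HCl = 455.7 × 0.6995 = 318.76 g.
M(HCl) = 1.008 + 35.45 = 36.458 g/mol.
M(KCl) = 39.10 + 35.45 = 74.55 g/mol.
n(HCl) = 318.76 / 36.458 = 8.7433 mol.
Step 1 (HCl:Cl2 = 4:1): theoretical n(Cl2) = 2.1858 mol; at 71.87% yield, n(Cl2) = 1.5709 mol.
Step 2 (Cl2:KCl = 1:2): theoretical n(KCl) = 3.1419 mol, so theoretical mass = 3.1419 × 74.55 = 234.23 g.
At 59.00% yield, actual mass of KCl = 234.23 × 0.5900 = 138.19 g.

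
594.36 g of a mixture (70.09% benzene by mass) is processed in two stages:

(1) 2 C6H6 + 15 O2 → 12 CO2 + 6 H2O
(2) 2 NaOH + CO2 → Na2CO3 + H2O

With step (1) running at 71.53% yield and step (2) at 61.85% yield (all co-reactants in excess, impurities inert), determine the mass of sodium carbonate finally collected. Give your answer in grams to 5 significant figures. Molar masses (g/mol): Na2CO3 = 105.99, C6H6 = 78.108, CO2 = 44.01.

Pure C6H6 = 594.36 × 0.7009 = 416.587 g.
n(C6H6) = 416.587 / 78.108 = 5.33347 mol.
Step 1 (C6H6:CO2 = 2:12): theoretical n(CO2) = 32.0008 mol; at 71.53% yield, n(CO2) = 22.8902 mol.
Step 2 (CO2:Na2CO3 = 1:1): theoretical n(Na2CO3) = 22.8902 mol, so theoretical mass = 22.8902 × 105.99 = 2426.13 g.
At 61.85% yield, actual mass of Na2CO3 = 2426.13 × 0.6185 = 1500.56 g.

1500.6 g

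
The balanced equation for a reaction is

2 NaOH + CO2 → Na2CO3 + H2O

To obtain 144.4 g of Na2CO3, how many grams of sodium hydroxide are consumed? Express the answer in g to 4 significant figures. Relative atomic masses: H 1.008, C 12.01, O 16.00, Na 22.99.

M(Na2CO3) = 2(22.99) + 12.01 + 3(16.00) = 105.99 g/mol.
M(NaOH) = 22.99 + 16.00 + 1.008 = 39.998 g/mol.
n(Na2CO3) = 144.40 g / 105.99 g/mol = 1.3624 mol.
From the equation the Na2CO3:NaOH mole ratio is 1:2, so n(NaOH) = 1.3624 × 2/1 = 2.7248 mol.
Mass of NaOH = 2.7248 mol × 39.998 g/mol = 108.99 g.

109.0 g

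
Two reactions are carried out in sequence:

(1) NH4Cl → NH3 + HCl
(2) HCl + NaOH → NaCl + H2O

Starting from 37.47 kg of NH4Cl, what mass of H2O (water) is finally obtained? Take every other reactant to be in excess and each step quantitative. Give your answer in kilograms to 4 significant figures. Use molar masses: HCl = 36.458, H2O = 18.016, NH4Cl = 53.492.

37.47 kg = 37470 g.
n(NH4Cl) = 37470 / 53.492 = 700.48 mol.
Step 1 gives a 1:1 ratio of NH4Cl to HCl, so n(HCl) = 700.48 mol.
In step 2 the HCl:H2O ratio is 1:1, so n(H2O) = 700.48 mol.
Mass of H2O = 700.48 × 18.016 = 12620 g = 12.62 kg.

12.62 kg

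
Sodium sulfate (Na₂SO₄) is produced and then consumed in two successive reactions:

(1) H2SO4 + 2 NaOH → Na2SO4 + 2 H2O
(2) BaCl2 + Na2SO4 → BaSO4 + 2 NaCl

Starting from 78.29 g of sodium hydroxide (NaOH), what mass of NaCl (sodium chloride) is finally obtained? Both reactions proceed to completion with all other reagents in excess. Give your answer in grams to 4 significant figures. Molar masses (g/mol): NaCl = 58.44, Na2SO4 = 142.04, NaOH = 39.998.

n(NaOH) = 78.290 / 39.998 = 1.9573 mol.
Step 1 gives a 2:1 ratio of NaOH to Na2SO4, so n(Na2SO4) = 0.97867 mol.
In step 2 the Na2SO4:NaCl ratio is 1:2, so n(NaCl) = 1.9573 mol.
Mass of NaCl = 1.9573 × 58.44 = 114.39 g.

114.4 g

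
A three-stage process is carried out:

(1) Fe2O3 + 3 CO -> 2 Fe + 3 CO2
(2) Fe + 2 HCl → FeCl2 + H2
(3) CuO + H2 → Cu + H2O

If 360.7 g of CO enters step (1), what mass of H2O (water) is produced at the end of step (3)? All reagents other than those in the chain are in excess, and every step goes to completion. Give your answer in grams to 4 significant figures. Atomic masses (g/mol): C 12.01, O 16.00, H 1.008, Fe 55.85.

154.7 g

M(CO) = 12.01 + 16.00 = 28.01 g/mol.
M(H2O) = 2(1.008) + 16.00 = 18.016 g/mol.
n(CO) = 360.7 / 28.01 = 12.878 mol.
Reaction (1): CO→Fe ratio 3:2 ⇒ n(Fe) = 8.5850 mol.
Reaction (2): Fe→H2 ratio 1:1 ⇒ n(H2) = 8.5850 mol.
Reaction (3): H2→H2O ratio 1:1 ⇒ n(H2O) = 8.5850 mol.
Mass of H2O = 8.5850 × 18.016 = 154.67 g.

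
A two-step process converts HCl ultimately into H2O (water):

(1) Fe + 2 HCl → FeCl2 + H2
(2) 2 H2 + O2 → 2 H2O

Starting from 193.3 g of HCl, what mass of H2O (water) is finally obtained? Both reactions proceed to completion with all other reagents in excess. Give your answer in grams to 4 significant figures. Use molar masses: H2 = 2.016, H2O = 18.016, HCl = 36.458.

n(HCl) = 193.30 / 36.458 = 5.3020 mol.
Step 1 gives a 2:1 ratio of HCl to H2, so n(H2) = 2.6510 mol.
In step 2 the H2:H2O ratio is 2:2, so n(H2O) = 2.6510 mol.
Mass of H2O = 2.6510 × 18.016 = 47.760 g.

47.76 g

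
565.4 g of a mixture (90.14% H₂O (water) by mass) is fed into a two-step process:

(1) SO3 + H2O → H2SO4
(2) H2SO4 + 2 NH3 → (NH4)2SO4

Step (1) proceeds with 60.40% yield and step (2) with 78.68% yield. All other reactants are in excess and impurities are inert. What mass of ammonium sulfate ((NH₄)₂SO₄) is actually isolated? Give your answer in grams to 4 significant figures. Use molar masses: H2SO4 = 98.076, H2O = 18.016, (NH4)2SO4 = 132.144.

1776 g

Pure H2O = 565.4 × 0.9014 = 509.65 g.
n(H2O) = 509.65 / 18.016 = 28.289 mol.
Step 1 (H2O:H2SO4 = 1:1): theoretical n(H2SO4) = 28.289 mol; at 60.40% yield, n(H2SO4) = 17.086 mol.
Step 2 (H2SO4:(NH4)2SO4 = 1:1): theoretical n((NH4)2SO4) = 17.086 mol, so theoretical mass = 17.086 × 132.144 = 2257.9 g.
At 78.68% yield, actual mass of (NH4)2SO4 = 2257.9 × 0.7868 = 1776.5 g.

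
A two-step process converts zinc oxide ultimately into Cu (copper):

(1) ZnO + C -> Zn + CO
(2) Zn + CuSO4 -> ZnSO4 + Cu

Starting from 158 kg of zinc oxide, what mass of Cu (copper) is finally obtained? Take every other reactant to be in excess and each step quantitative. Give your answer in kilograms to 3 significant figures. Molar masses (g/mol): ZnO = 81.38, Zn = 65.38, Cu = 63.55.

123 kg

158 kg = 158000 g.
n(ZnO) = 158000 / 81.38 = 1942 mol.
Step 1 gives a 1:1 ratio of ZnO to Zn, so n(Zn) = 1942 mol.
In step 2 the Zn:Cu ratio is 1:1, so n(Cu) = 1942 mol.
Mass of Cu = 1942 × 63.55 = 123400 g = 123 kg.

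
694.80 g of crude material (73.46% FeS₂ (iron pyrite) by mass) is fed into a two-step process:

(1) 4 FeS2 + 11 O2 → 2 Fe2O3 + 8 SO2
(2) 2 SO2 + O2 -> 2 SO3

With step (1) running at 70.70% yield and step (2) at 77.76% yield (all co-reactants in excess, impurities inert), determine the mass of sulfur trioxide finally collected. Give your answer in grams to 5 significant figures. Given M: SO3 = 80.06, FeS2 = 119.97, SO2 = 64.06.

374.51 g

Pure FeS2 = 694.80 × 0.7346 = 510.400 g.
n(FeS2) = 510.400 / 119.97 = 4.25440 mol.
Step 1 (FeS2:SO2 = 4:8): theoretical n(SO2) = 8.50880 mol; at 70.70% yield, n(SO2) = 6.01572 mol.
Step 2 (SO2:SO3 = 2:2): theoretical n(SO3) = 6.01572 mol, so theoretical mass = 6.01572 × 80.06 = 481.618 g.
At 77.76% yield, actual mass of SO3 = 481.618 × 0.7776 = 374.506 g.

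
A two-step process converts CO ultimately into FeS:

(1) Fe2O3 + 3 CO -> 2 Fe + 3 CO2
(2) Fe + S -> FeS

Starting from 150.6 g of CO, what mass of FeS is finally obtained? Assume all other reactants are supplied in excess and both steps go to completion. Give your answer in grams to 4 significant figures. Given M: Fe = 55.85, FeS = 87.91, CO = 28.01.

n(CO) = 150.60 / 28.01 = 5.3767 mol.
Step 1 gives a 3:2 ratio of CO to Fe, so n(Fe) = 3.5844 mol.
In step 2 the Fe:FeS ratio is 1:1, so n(FeS) = 3.5844 mol.
Mass of FeS = 3.5844 × 87.91 = 315.11 g.

315.1 g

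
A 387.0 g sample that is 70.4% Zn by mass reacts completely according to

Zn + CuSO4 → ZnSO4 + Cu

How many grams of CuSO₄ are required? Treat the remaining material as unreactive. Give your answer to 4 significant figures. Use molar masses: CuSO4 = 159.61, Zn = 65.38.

665.1 g

Mass of pure Zn = 387.0 g × 0.704 = 272.45 g.
n(Zn) = 272.45 g / 65.38 g/mol = 4.1671 mol.
From the equation the Zn:CuSO4 mole ratio is 1:1, so n(CuSO4) = 4.1671 × 1/1 = 4.1671 mol.
Mass of CuSO4 = 4.1671 mol × 159.61 g/mol = 665.12 g.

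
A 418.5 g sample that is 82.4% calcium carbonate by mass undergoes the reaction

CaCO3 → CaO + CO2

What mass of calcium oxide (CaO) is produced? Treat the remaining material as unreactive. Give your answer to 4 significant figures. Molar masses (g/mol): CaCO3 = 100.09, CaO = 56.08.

193.2 g

Mass of pure CaCO3 = 418.5 g × 0.824 = 344.84 g.
n(CaCO3) = 344.84 g / 100.09 g/mol = 3.4453 mol.
From the equation the CaCO3:CaO mole ratio is 1:1, so n(CaO) = 3.4453 × 1/1 = 3.4453 mol.
Mass of CaO = 3.4453 mol × 56.08 g/mol = 193.21 g.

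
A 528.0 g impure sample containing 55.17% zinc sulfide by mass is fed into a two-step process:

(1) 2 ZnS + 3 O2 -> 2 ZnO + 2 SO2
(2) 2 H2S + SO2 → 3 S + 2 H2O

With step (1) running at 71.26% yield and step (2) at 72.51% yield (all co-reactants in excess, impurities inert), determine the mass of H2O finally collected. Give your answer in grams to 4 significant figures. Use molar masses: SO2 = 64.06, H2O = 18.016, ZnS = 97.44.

Pure ZnS = 528.0 × 0.5517 = 291.30 g.
n(ZnS) = 291.30 / 97.44 = 2.9895 mol.
Step 1 (ZnS:SO2 = 2:2): theoretical n(SO2) = 2.9895 mol; at 71.26% yield, n(SO2) = 2.1303 mol.
Step 2 (SO2:H2O = 1:2): theoretical n(H2O) = 4.2606 mol, so theoretical mass = 4.2606 × 18.016 = 76.760 g.
At 72.51% yield, actual mass of H2O = 76.760 × 0.7251 = 55.659 g.

55.66 g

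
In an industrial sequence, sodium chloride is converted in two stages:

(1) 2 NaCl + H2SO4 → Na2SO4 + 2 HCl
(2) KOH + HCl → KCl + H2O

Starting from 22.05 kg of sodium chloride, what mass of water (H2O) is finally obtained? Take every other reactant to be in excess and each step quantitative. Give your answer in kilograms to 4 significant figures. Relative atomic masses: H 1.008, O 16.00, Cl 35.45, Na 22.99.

M(NaCl) = 22.99 + 35.45 = 58.44 g/mol.
M(H2O) = 2(1.008) + 16.00 = 18.016 g/mol.
22.05 kg = 22050 g.
n(NaCl) = 22050 / 58.44 = 377.31 mol.
Step 1 gives a 2:2 ratio of NaCl to HCl, so n(HCl) = 377.31 mol.
In step 2 the HCl:H2O ratio is 1:1, so n(H2O) = 377.31 mol.
Mass of H2O = 377.31 × 18.016 = 6797.6 g = 6.798 kg.

6.798 kg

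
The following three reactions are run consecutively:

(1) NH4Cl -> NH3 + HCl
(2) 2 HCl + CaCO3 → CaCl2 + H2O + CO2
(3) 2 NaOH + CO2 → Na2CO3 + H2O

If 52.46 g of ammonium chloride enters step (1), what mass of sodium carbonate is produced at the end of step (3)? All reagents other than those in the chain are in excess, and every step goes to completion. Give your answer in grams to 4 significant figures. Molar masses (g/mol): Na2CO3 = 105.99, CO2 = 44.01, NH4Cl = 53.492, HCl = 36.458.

n(NH4Cl) = 52.46 / 53.492 = 0.98071 mol.
Reaction (1): NH4Cl→HCl ratio 1:1 ⇒ n(HCl) = 0.98071 mol.
Reaction (2): HCl→CO2 ratio 2:1 ⇒ n(CO2) = 0.49035 mol.
Reaction (3): CO2→Na2CO3 ratio 1:1 ⇒ n(Na2CO3) = 0.49035 mol.
Mass of Na2CO3 = 0.49035 × 105.99 = 51.973 g.

51.97 g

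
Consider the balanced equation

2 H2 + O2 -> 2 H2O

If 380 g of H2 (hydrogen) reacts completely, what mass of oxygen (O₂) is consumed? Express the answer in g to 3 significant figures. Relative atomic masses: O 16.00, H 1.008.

3020 g

M(H2) = 2(1.008) = 2.016 g/mol.
M(O2) = 2(16.00) = 32.00 g/mol.
n(H2) = 380.0 g / 2.016 g/mol = 188.5 mol.
From the equation the H2:O2 mole ratio is 2:1, so n(O2) = 188.5 × 1/2 = 94.25 mol.
Mass of O2 = 94.25 mol × 32.00 g/mol = 3016 g.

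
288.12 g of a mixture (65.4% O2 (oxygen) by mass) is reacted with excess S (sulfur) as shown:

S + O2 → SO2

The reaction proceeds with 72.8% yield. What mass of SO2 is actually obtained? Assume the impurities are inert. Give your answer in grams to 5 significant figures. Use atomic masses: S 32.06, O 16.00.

Pure O2 available = 288.12 g × 0.654 = 188.430 g.
M(O2) = 2(16.00) = 32.00 g/mol.
M(SO2) = 32.06 + 2(16.00) = 64.06 g/mol.
n(O2) = 188.430 g / 32.00 g/mol = 5.88845 mol.
From the equation the O2:SO2 mole ratio is 1:1, so n(SO2) = 5.88845 × 1/1 = 5.88845 mol.
Mass of SO2 = 5.88845 mol × 64.06 g/mol = 377.214 g.
Actual mass collected = 377.214 g × 0.728 = 274.612 g.

274.61 g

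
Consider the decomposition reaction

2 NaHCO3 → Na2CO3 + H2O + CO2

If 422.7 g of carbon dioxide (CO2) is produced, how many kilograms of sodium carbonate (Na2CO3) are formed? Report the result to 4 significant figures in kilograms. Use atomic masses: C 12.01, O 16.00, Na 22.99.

M(CO2) = 12.01 + 2(16.00) = 44.01 g/mol.
M(Na2CO3) = 2(22.99) + 12.01 + 3(16.00) = 105.99 g/mol.
n(CO2) = 422.70 g / 44.01 g/mol = 9.6046 mol.
From the equation the CO2:Na2CO3 mole ratio is 1:1, so n(Na2CO3) = 9.6046 × 1/1 = 9.6046 mol.
Mass of Na2CO3 = 9.6046 mol × 105.99 g/mol = 1018.0 g.
Converting to kg: 1018.0 g = 1.018 kg.

1.018 kg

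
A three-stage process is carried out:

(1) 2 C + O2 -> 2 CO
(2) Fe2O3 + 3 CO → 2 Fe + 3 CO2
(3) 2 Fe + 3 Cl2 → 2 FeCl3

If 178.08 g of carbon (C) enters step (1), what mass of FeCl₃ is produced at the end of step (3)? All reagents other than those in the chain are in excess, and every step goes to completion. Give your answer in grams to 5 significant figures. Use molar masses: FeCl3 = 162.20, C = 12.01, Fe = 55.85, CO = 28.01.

1603.4 g

n(C) = 178.08 / 12.01 = 14.8276 mol.
Reaction (1): C→CO ratio 2:2 ⇒ n(CO) = 14.8276 mol.
Reaction (2): CO→Fe ratio 3:2 ⇒ n(Fe) = 9.88510 mol.
Reaction (3): Fe→FeCl3 ratio 2:2 ⇒ n(FeCl3) = 9.88510 mol.
Mass of FeCl3 = 9.88510 × 162.20 = 1603.36 g.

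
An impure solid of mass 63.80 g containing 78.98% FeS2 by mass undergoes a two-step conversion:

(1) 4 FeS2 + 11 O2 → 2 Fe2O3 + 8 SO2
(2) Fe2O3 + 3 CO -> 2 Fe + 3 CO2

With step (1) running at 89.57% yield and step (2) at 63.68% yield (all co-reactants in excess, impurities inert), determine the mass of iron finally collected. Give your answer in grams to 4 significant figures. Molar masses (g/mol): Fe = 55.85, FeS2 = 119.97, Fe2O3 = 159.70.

13.38 g

Pure FeS2 = 63.80 × 0.7898 = 50.389 g.
n(FeS2) = 50.389 / 119.97 = 0.42002 mol.
Step 1 (FeS2:Fe2O3 = 4:2): theoretical n(Fe2O3) = 0.21001 mol; at 89.57% yield, n(Fe2O3) = 0.18810 mol.
Step 2 (Fe2O3:Fe = 1:2): theoretical n(Fe) = 0.37621 mol, so theoretical mass = 0.37621 × 55.85 = 21.011 g.
At 63.68% yield, actual mass of Fe = 21.011 × 0.6368 = 13.380 g.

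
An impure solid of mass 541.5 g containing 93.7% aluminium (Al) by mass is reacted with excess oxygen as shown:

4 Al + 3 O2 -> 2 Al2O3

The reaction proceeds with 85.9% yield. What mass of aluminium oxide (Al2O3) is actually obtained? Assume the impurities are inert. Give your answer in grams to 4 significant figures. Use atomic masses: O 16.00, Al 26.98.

Pure Al available = 541.5 g × 0.937 = 507.39 g.
M(Al) = 26.98 g/mol.
M(Al2O3) = 2(26.98) + 3(16.00) = 101.96 g/mol.
n(Al) = 507.39 g / 26.98 g/mol = 18.806 mol.
From the equation the Al:Al2O3 mole ratio is 4:2, so n(Al2O3) = 18.806 × 2/4 = 9.4030 mol.
Mass of Al2O3 = 9.4030 mol × 101.96 g/mol = 958.73 g.
Actual mass collected = 958.73 g × 0.859 = 823.55 g.

823.5 g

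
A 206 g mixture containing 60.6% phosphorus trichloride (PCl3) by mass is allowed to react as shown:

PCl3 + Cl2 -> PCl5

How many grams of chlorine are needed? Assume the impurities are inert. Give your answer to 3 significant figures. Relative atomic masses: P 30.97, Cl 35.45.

64.5 g

Mass of pure PCl3 = 206 g × 0.606 = 124.8 g.
M(PCl3) = 30.97 + 3(35.45) = 137.32 g/mol.
M(Cl2) = 2(35.45) = 70.90 g/mol.
n(PCl3) = 124.8 g / 137.32 g/mol = 0.9091 mol.
From the equation the PCl3:Cl2 mole ratio is 1:1, so n(Cl2) = 0.9091 × 1/1 = 0.9091 mol.
Mass of Cl2 = 0.9091 mol × 70.90 g/mol = 64.45 g.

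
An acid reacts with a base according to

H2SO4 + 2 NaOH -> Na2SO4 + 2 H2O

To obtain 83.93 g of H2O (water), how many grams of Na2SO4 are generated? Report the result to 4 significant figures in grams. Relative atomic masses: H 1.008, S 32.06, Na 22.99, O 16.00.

330.9 g

M(H2O) = 2(1.008) + 16.00 = 18.016 g/mol.
M(Na2SO4) = 2(22.99) + 32.06 + 4(16.00) = 142.04 g/mol.
n(H2O) = 83.930 g / 18.016 g/mol = 4.6586 mol.
From the equation the H2O:Na2SO4 mole ratio is 2:1, so n(Na2SO4) = 4.6586 × 1/2 = 2.3293 mol.
Mass of Na2SO4 = 2.3293 mol × 142.04 g/mol = 330.86 g.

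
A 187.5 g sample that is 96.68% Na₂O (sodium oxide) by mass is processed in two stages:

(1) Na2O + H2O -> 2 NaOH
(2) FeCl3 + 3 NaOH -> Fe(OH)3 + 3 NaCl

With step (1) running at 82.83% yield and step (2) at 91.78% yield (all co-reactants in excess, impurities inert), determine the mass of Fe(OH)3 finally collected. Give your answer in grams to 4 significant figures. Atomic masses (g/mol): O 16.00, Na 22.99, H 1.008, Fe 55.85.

158.4 g

Pure Na2O = 187.5 × 0.9668 = 181.28 g.
M(Na2O) = 2(22.99) + 16.00 = 61.98 g/mol.
M(Fe(OH)3) = 55.85 + 3(16.00) + 3(1.008) = 106.874 g/mol.
n(Na2O) = 181.28 / 61.98 = 2.9247 mol.
Step 1 (Na2O:NaOH = 1:2): theoretical n(NaOH) = 5.8495 mol; at 82.83% yield, n(NaOH) = 4.8451 mol.
Step 2 (NaOH:Fe(OH)3 = 3:1): theoretical n(Fe(OH)3) = 1.6150 mol, so theoretical mass = 1.6150 × 106.874 = 172.61 g.
At 91.78% yield, actual mass of Fe(OH)3 = 172.61 × 0.9178 = 158.42 g.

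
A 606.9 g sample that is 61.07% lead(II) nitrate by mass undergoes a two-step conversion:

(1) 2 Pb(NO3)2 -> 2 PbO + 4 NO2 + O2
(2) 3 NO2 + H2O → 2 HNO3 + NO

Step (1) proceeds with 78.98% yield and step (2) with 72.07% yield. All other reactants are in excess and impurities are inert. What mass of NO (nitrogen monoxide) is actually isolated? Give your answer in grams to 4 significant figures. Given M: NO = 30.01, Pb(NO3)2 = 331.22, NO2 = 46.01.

Pure Pb(NO3)2 = 606.9 × 0.6107 = 370.63 g.
n(Pb(NO3)2) = 370.63 / 331.22 = 1.1190 mol.
Step 1 (Pb(NO3)2:NO2 = 2:4): theoretical n(NO2) = 2.2380 mol; at 78.98% yield, n(NO2) = 1.7676 mol.
Step 2 (NO2:NO = 3:1): theoretical n(NO) = 0.58919 mol, so theoretical mass = 0.58919 × 30.01 = 17.682 g.
At 72.07% yield, actual mass of NO = 17.682 × 0.7207 = 12.743 g.

12.74 g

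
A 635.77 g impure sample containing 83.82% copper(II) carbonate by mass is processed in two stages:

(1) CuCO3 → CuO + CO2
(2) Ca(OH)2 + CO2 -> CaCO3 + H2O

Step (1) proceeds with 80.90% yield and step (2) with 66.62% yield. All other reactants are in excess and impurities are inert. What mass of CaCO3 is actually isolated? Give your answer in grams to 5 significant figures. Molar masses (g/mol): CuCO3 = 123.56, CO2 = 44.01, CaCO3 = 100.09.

232.66 g

Pure CuCO3 = 635.77 × 0.8382 = 532.902 g.
n(CuCO3) = 532.902 / 123.56 = 4.31290 mol.
Step 1 (CuCO3:CO2 = 1:1): theoretical n(CO2) = 4.31290 mol; at 80.90% yield, n(CO2) = 3.48914 mol.
Step 2 (CO2:CaCO3 = 1:1): theoretical n(CaCO3) = 3.48914 mol, so theoretical mass = 3.48914 × 100.09 = 349.228 g.
At 66.62% yield, actual mass of CaCO3 = 349.228 × 0.6662 = 232.656 g.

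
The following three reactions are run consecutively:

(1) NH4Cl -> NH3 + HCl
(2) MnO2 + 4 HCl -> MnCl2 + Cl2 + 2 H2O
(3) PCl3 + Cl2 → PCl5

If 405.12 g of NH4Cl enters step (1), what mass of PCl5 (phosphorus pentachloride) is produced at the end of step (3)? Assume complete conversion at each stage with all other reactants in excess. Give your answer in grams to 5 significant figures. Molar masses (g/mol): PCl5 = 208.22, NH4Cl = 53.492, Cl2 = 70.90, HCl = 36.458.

n(NH4Cl) = 405.12 / 53.492 = 7.57347 mol.
Reaction (1): NH4Cl→HCl ratio 1:1 ⇒ n(HCl) = 7.57347 mol.
Reaction (2): HCl→Cl2 ratio 4:1 ⇒ n(Cl2) = 1.89337 mol.
Reaction (3): Cl2→PCl5 ratio 1:1 ⇒ n(PCl5) = 1.89337 mol.
Mass of PCl5 = 1.89337 × 208.22 = 394.237 g.

394.24 g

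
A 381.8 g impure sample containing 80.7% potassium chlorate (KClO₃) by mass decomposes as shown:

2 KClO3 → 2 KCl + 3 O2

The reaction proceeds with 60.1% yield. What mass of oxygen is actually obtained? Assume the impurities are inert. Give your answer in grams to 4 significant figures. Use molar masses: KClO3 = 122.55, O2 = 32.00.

Pure KClO3 available = 381.8 g × 0.807 = 308.11 g.
n(KClO3) = 308.11 g / 122.55 g/mol = 2.5142 mol.
From the equation the KClO3:O2 mole ratio is 2:3, so n(O2) = 2.5142 × 3/2 = 3.7713 mol.
Mass of O2 = 3.7713 mol × 32.00 g/mol = 120.68 g.
Actual mass collected = 120.68 g × 0.601 = 72.529 g.

72.53 g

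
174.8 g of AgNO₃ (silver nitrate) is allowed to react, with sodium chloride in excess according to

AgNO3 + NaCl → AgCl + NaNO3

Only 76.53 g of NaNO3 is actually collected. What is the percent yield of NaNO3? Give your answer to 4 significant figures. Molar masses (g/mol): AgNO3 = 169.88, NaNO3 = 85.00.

n(AgNO3) = 174.80 g / 169.88 g/mol = 1.0290 mol.
From the equation the AgNO3:NaNO3 mole ratio is 1:1, so n(NaNO3) = 1.0290 × 1/1 = 1.0290 mol.
Mass of NaNO3 = 1.0290 mol × 85.00 g/mol = 87.462 g.
This is the theoretical yield. Percent yield = 76.53 g / 87.462 g × 100% = 87.501%.

87.50 %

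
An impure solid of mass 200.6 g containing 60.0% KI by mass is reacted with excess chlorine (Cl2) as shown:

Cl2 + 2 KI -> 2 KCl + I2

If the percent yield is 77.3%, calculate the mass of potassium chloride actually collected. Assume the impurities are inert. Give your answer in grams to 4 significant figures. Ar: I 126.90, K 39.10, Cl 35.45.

41.78 g

Pure KI available = 200.6 g × 0.600 = 120.36 g.
M(KI) = 39.10 + 126.90 = 166.00 g/mol.
M(KCl) = 39.10 + 35.45 = 74.55 g/mol.
n(KI) = 120.36 g / 166.00 g/mol = 0.72506 mol.
From the equation the KI:KCl mole ratio is 2:2, so n(KCl) = 0.72506 × 2/2 = 0.72506 mol.
Mass of KCl = 0.72506 mol × 74.55 g/mol = 54.053 g.
Actual mass collected = 54.053 g × 0.773 = 41.783 g.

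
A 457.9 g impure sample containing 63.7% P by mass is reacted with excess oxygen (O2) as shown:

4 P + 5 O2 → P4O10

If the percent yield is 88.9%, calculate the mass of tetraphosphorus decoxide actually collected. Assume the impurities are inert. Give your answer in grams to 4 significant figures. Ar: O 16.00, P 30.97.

594.2 g

Pure P available = 457.9 g × 0.637 = 291.68 g.
M(P) = 30.97 g/mol.
M(P4O10) = 4(30.97) + 10(16.00) = 283.88 g/mol.
n(P) = 291.68 g / 30.97 g/mol = 9.4182 mol.
From the equation the P:P4O10 mole ratio is 4:1, so n(P4O10) = 9.4182 × 1/4 = 2.3546 mol.
Mass of P4O10 = 2.3546 mol × 283.88 g/mol = 668.41 g.
Actual mass collected = 668.41 g × 0.889 = 594.22 g.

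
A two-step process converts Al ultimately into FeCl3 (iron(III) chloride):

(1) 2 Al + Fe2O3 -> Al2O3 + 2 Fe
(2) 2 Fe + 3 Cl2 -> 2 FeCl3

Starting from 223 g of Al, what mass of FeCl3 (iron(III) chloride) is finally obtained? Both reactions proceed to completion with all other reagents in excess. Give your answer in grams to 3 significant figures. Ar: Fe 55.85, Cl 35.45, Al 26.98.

1340 g

M(Al) = 26.98 g/mol.
M(FeCl3) = 55.85 + 3(35.45) = 162.20 g/mol.
n(Al) = 223.0 / 26.98 = 8.265 mol.
Step 1 gives a 2:2 ratio of Al to Fe, so n(Fe) = 8.265 mol.
In step 2 the Fe:FeCl3 ratio is 2:2, so n(FeCl3) = 8.265 mol.
Mass of FeCl3 = 8.265 × 162.20 = 1341 g.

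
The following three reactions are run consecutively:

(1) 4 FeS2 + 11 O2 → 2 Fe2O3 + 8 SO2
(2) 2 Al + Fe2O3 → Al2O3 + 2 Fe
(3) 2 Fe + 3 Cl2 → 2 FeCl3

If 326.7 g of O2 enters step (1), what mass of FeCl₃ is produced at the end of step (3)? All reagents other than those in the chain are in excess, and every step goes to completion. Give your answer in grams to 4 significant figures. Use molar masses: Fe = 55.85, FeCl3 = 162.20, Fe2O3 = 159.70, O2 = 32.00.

n(O2) = 326.7 / 32.00 = 10.209 mol.
Reaction (1): O2→Fe2O3 ratio 11:2 ⇒ n(Fe2O3) = 1.8562 mol.
Reaction (2): Fe2O3→Fe ratio 1:2 ⇒ n(Fe) = 3.7125 mol.
Reaction (3): Fe→FeCl3 ratio 2:2 ⇒ n(FeCl3) = 3.7125 mol.
Mass of FeCl3 = 3.7125 × 162.20 = 602.17 g.

602.2 g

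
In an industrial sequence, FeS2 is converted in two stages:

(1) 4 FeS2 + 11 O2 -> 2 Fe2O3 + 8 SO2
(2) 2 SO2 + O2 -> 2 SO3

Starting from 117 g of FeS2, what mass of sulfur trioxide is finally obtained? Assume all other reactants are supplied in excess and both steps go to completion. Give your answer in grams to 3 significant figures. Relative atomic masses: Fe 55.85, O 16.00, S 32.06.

156 g

M(FeS2) = 55.85 + 2(32.06) = 119.97 g/mol.
M(SO3) = 32.06 + 3(16.00) = 80.06 g/mol.
n(FeS2) = 117.0 / 119.97 = 0.9752 mol.
Step 1 gives a 4:8 ratio of FeS2 to SO2, so n(SO2) = 1.950 mol.
In step 2 the SO2:SO3 ratio is 2:2, so n(SO3) = 1.950 mol.
Mass of SO3 = 1.950 × 80.06 = 156.2 g.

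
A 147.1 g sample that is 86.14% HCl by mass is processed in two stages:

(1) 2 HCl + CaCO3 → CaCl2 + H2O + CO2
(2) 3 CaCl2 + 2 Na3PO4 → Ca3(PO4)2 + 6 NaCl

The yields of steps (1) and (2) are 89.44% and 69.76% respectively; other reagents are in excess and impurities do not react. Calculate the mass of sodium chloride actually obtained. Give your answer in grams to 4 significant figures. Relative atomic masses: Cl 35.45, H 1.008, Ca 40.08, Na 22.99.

126.7 g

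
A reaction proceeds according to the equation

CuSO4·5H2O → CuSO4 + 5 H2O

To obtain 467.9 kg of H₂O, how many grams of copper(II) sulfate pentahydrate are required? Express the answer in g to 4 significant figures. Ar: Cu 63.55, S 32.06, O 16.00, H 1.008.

1297000 g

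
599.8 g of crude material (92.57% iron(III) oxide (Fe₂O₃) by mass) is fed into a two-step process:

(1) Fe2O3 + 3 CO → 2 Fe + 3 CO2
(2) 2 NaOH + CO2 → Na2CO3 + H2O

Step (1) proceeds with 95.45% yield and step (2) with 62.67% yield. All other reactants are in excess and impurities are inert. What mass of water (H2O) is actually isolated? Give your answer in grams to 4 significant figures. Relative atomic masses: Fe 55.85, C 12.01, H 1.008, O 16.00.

112.4 g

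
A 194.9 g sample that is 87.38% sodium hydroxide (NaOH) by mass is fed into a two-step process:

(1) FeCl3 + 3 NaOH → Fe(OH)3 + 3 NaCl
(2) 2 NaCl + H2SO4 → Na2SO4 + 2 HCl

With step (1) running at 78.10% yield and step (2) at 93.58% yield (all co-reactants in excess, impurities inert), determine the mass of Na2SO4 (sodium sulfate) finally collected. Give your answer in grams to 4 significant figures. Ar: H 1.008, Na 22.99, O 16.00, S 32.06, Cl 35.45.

221.0 g

Pure NaOH = 194.9 × 0.8738 = 170.30 g.
M(NaOH) = 22.99 + 16.00 + 1.008 = 39.998 g/mol.
M(Na2SO4) = 2(22.99) + 32.06 + 4(16.00) = 142.04 g/mol.
n(NaOH) = 170.30 / 39.998 = 4.2578 mol.
Step 1 (NaOH:NaCl = 3:3): theoretical n(NaCl) = 4.2578 mol; at 78.10% yield, n(NaCl) = 3.3253 mol.
Step 2 (NaCl:Na2SO4 = 2:1): theoretical n(Na2SO4) = 1.6627 mol, so theoretical mass = 1.6627 × 142.04 = 236.17 g.
At 93.58% yield, actual mass of Na2SO4 = 236.17 × 0.9358 = 221.00 g.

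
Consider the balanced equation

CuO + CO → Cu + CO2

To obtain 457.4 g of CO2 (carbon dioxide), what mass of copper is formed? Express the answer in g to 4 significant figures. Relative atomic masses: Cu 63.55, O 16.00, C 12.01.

M(CO2) = 12.01 + 2(16.00) = 44.01 g/mol.
M(Cu) = 63.55 g/mol.
n(CO2) = 457.40 g / 44.01 g/mol = 10.393 mol.
From the equation the CO2:Cu mole ratio is 1:1, so n(Cu) = 10.393 × 1/1 = 10.393 mol.
Mass of Cu = 10.393 mol × 63.55 g/mol = 660.48 g.

660.5 g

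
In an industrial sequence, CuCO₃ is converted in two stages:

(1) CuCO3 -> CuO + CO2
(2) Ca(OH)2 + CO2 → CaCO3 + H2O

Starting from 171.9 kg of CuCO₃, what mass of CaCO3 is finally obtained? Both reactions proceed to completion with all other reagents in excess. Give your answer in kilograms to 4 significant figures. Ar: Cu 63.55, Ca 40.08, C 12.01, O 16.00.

M(CuCO3) = 63.55 + 12.01 + 3(16.00) = 123.56 g/mol.
M(CaCO3) = 40.08 + 12.01 + 3(16.00) = 100.09 g/mol.
171.9 kg = 171900 g.
n(CuCO3) = 171900 / 123.56 = 1391.2 mol.
Step 1 gives a 1:1 ratio of CuCO3 to CO2, so n(CO2) = 1391.2 mol.
In step 2 the CO2:CaCO3 ratio is 1:1, so n(CaCO3) = 1391.2 mol.
Mass of CaCO3 = 1391.2 × 100.09 = 139250 g = 139.2 kg.

139.2 kg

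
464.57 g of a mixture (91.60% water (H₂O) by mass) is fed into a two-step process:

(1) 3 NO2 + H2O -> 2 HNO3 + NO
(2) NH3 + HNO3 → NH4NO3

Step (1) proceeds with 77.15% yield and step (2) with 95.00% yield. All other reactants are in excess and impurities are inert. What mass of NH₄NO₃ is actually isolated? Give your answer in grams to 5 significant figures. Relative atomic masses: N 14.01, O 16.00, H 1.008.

2771.7 g

Pure H2O = 464.57 × 0.9160 = 425.546 g.
M(H2O) = 2(1.008) + 16.00 = 18.016 g/mol.
M(NH4NO3) = 2(14.01) + 4(1.008) + 3(16.00) = 80.052 g/mol.
n(H2O) = 425.546 / 18.016 = 23.6205 mol.
Step 1 (H2O:HNO3 = 1:2): theoretical n(HNO3) = 47.2409 mol; at 77.15% yield, n(HNO3) = 36.4464 mol.
Step 2 (HNO3:NH4NO3 = 1:1): theoretical n(NH4NO3) = 36.4464 mol, so theoretical mass = 36.4464 × 80.052 = 2917.60 g.
At 95.00% yield, actual mass of NH4NO3 = 2917.60 × 0.9500 = 2771.72 g.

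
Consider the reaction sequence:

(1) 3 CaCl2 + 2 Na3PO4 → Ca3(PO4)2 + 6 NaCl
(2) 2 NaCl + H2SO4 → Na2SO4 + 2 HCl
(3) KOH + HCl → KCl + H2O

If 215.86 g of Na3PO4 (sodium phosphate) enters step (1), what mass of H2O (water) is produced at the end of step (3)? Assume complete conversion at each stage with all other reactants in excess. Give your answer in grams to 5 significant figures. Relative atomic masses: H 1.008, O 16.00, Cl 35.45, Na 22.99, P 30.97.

71.165 g

M(Na3PO4) = 3(22.99) + 30.97 + 4(16.00) = 163.94 g/mol.
M(H2O) = 2(1.008) + 16.00 = 18.016 g/mol.
n(Na3PO4) = 215.86 / 163.94 = 1.31670 mol.
Reaction (1): Na3PO4→NaCl ratio 2:6 ⇒ n(NaCl) = 3.95010 mol.
Reaction (2): NaCl→HCl ratio 2:2 ⇒ n(HCl) = 3.95010 mol.
Reaction (3): HCl→H2O ratio 1:1 ⇒ n(H2O) = 3.95010 mol.
Mass of H2O = 3.95010 × 18.016 = 71.1651 g.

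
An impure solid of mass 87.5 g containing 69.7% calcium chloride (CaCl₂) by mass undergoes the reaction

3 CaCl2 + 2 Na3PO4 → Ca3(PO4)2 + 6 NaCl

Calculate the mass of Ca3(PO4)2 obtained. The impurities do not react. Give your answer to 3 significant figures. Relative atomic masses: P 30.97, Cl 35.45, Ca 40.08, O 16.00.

56.8 g

Mass of pure CaCl2 = 87.5 g × 0.697 = 60.99 g.
M(CaCl2) = 40.08 + 2(35.45) = 110.98 g/mol.
M(Ca3(PO4)2) = 3(40.08) + 2(30.97) + 8(16.00) = 310.18 g/mol.
n(CaCl2) = 60.99 g / 110.98 g/mol = 0.5495 mol.
From the equation the CaCl2:Ca3(PO4)2 mole ratio is 3:1, so n(Ca3(PO4)2) = 0.5495 × 1/3 = 0.1832 mol.
Mass of Ca3(PO4)2 = 0.1832 mol × 310.18 g/mol = 56.82 g.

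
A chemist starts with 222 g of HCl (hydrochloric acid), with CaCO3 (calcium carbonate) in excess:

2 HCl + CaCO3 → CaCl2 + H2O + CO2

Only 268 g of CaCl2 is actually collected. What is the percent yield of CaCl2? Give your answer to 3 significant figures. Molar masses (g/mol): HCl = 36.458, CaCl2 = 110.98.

n(HCl) = 222.0 g / 36.458 g/mol = 6.089 mol.
From the equation the HCl:CaCl2 mole ratio is 2:1, so n(CaCl2) = 6.089 × 1/2 = 3.045 mol.
Mass of CaCl2 = 3.045 mol × 110.98 g/mol = 337.9 g.
This is the theoretical yield. Percent yield = 268 g / 337.9 g × 100% = 79.32%.

79.3 %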